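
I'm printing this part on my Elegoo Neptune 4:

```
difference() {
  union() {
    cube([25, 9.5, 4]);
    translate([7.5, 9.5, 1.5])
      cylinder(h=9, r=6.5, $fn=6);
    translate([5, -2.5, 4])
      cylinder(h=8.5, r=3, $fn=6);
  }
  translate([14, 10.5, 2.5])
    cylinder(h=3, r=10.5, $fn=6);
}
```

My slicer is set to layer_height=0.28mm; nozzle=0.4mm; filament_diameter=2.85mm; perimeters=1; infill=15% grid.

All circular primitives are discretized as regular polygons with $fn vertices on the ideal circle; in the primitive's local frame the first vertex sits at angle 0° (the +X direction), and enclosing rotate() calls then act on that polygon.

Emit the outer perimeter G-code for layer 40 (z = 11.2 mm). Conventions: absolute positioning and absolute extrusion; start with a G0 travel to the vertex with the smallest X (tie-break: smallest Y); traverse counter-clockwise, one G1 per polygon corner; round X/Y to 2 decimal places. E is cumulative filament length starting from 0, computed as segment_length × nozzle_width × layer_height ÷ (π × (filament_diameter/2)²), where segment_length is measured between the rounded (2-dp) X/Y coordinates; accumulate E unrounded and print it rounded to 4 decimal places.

At z = 11.2 mm: the cube is absent (z outside [0, 4]); the cylinder at (7.5, 9.5) is absent (z outside [1.5, 10.5]); the r=3 cylinder at (5, -2.5) contributes a regular 6-gon of circumradius 3; Combining (union): only the r=3 cylinder at (5, -2.5) is present, so the union is just that shape — 1 connected region; the cylinder at (14, 10.5) is absent (z outside [2.5, 5.5]); Taking the first minus the rest: none of the subtracted shapes is present at this height, so that combined region is unchanged — 1 connected region. The outline is a single polygon with 6 vertices. Extrusion per mm of travel: 0.4 × 0.28 / (π × 1.425²) = 0.017557. Accumulating E over each segment gives final E = 0.3161.

G0 X2.00 Y-2.50 Z11.20
G1 X3.50 Y-5.10 E0.0527
G1 X6.50 Y-5.10 E0.1054
G1 X8.00 Y-2.50 E0.1581
G1 X6.50 Y0.10 E0.2108
G1 X3.50 Y0.10 E0.2634
G1 X2.00 Y-2.50 E0.3161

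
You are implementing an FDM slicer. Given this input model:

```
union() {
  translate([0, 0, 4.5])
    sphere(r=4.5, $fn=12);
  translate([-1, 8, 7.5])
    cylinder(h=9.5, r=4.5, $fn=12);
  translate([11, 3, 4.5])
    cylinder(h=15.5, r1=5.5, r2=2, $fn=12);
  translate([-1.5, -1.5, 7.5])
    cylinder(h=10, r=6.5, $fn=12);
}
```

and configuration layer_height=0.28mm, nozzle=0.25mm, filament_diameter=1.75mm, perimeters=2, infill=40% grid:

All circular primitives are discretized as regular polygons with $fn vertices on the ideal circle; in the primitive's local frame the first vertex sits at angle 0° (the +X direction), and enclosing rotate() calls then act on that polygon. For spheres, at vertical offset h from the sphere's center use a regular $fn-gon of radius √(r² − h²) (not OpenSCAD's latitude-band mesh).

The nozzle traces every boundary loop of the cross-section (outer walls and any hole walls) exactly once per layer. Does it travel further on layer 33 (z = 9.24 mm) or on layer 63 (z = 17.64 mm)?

layer 33 (z = 9.24 mm)

Layer 33 (z = 9.24): the sphere is absent (|z−center|=4.740 > r=4.5); the r=4.5 cylinder at (-1, 8) contributes a regular 12-gon of circumradius 4.5 (perimeter = 2·12·4.500·sin(180°/12) = 27.95 mm); the cone at (11, 3) contributes a regular 12-gon of circumradius 4.430 (interpolated between r1=5.5 and r2=2 at t=0.306) (perimeter = 2·12·4.430·sin(180°/12) = 27.52 mm); the r=6.5 cylinder at (-1.5, -1.5) gives a regular 12-gon of circumradius 6.5 (constant along its height) (perimeter = 2·12·6.500·sin(180°/12) = 40.38 mm); Combining (union): the regions partially overlap (shared area 4.05 mm²), so the edge portions inside another operand are dropped and the merged outline is re-measured after clipping — boundary = 85.39 mm. So its perimeter = 85.39 mm. Layer 63 (z = 17.64): the sphere is absent (|z−center|=13.140 > r=4.5); the cylinder at (-1, 8) does not reach this height (z outside [7.5, 17]); the cone at (11, 3) contributes a regular 12-gon of circumradius 2.533 (interpolated between r1=5.5 and r2=2 at t=0.848) (perimeter = 2·12·2.533·sin(180°/12) = 15.73 mm); the cylinder at (-1.5, -1.5) does not reach this height (z outside [7.5, 17.5]); Combining (union): only the cone at (11, 3) is present, so the union is just that shape — boundary = 15.73 mm. So its perimeter = 15.73 mm. Layer 33 is larger (85.39 vs 15.73 mm).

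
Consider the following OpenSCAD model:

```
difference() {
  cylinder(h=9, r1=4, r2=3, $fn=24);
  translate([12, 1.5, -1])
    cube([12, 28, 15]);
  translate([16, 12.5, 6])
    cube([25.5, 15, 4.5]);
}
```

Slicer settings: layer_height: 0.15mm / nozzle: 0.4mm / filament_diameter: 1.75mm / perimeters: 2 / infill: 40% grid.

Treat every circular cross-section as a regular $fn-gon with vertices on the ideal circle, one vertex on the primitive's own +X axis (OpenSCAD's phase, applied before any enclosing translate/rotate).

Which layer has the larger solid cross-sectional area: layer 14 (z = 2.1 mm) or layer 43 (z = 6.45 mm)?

layer 14 (z = 2.1 mm)

Layer 14 (z = 2.1): the cone: at t=0.233 of its height the radius interpolates to r₁+(r₂−r₁)t = 3.767, giving a regular 24-gon of that circumradius (area = (24/2)·3.767²·sin(360°/24) = 44.06 mm²); the cube at (12, 1.5) (footprint 12×28) is included at this height (area 336.00 mm²); the cube at (16, 12.5) does not reach this height (z outside [6, 10.5]); After the difference (first − rest): starting from the cone (44.06 mm²), the 12×28 cube at (12, 1.5) misses the remaining region (no effect) — area = 44.06 mm². So its area = 44.06 mm². Layer 43 (z = 6.45): the cone contributes a regular 24-gon of circumradius 3.283 (interpolated between r1=4 and r2=3 at t=0.717) (area = (24/2)·3.283²·sin(360°/24) = 33.48 mm²); the cube at (12, 1.5) (footprint 12×28) is included at this height (area 336.00 mm²); the cube at (16, 12.5) is present — its section is the full 25.5×15 rectangle (area 382.50 mm²); After the difference (first − rest): starting from the cone (33.48 mm²), the 12×28 cube at (12, 1.5) misses the remaining region (no effect); the 25.5×15 cube at (16, 12.5) misses the remaining region (no effect) — area = 33.48 mm². So its area = 33.48 mm². Layer 14 is larger (44.06 vs 33.48 mm²).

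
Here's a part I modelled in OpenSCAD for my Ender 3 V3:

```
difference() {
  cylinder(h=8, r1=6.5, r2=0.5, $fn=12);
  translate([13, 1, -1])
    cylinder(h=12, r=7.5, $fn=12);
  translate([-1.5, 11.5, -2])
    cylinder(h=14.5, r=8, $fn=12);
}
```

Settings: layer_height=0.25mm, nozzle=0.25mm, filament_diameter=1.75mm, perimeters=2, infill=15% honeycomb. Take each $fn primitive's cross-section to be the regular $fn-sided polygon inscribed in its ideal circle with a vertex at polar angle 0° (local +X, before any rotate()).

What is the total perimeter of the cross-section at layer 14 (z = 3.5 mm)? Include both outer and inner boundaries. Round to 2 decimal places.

At z = 3.5 mm: the cone (r1=6.5→r2=0.5) has section circumradius 3.875 here — a regular 12-gon (perimeter = 2·12·3.875·sin(180°/12) = 24.07 mm); the r=7.5 cylinder at (13, 1) contributes a regular 12-gon of circumradius 7.5 (perimeter = 2·12·7.500·sin(180°/12) = 46.59 mm); the r=8 cylinder at (-1.5, 11.5) contributes a regular 12-gon of circumradius 8 (perimeter = 2·12·8.000·sin(180°/12) = 49.69 mm); Taking the first minus the rest: starting from the cone, the r=7.5 cylinder at (13, 1) misses the remaining region (no effect); the r=8 cylinder at (-1.5, 11.5) misses the remaining region (no effect) — boundary = 24.07 mm. Overall, the cross-section is a single solid region. Total boundary length (outer) = 24.07 mm.

24.07 mm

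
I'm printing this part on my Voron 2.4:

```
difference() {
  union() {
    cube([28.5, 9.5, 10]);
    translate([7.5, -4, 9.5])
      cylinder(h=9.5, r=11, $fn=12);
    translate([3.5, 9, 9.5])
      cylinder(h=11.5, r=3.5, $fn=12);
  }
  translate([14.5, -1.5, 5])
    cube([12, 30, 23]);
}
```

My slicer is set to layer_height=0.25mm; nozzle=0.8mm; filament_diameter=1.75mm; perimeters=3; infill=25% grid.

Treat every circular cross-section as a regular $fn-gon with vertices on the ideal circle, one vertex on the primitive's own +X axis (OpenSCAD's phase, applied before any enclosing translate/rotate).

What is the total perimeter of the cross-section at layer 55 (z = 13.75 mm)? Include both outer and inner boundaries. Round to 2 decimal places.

At z = 13.75 mm: the cube is absent (z outside [0, 10]); the r=11 cylinder at (7.5, -4) contributes a regular 12-gon of circumradius 11 (perimeter = 2·12·11.000·sin(180°/12) = 68.33 mm); the r=3.5 cylinder at (3.5, 9) gives a regular 12-gon of circumradius 3.5 (constant along its height) (perimeter = 2·12·3.500·sin(180°/12) = 21.74 mm); Taking the union: the regions partially overlap (shared area 1.05 mm²), so the edge portions inside another operand are dropped and the merged outline is re-measured after clipping — boundary = 83.36 mm; the cube at (14.5, -1.5) (footprint 12×30) is included at this height (perimeter 84.00 mm); After the difference (first − rest): starting from that combined region, the 12×30 cube at (14.5, -1.5) partially overlaps it — only the 11.98 mm² overlap (of its 360.00 mm²) is removed, clipping the outline — boundary = 85.54 mm. Overall, the cross-section is a single solid region. Total boundary length (outer) = 85.54 mm.

85.54 mm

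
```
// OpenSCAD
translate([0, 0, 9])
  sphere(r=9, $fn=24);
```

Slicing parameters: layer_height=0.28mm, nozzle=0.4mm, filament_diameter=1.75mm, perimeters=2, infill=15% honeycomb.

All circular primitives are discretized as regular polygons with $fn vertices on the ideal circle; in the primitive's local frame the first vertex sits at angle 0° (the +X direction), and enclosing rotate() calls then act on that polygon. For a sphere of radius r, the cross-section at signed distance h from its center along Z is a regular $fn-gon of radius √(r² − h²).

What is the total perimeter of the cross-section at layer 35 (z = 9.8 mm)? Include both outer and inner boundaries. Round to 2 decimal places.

56.16 mm

At z = 9.8 mm: the r=9 sphere slices to a regular 24-gon of circumradius 8.964 (√(r²−h²) with h=0.8 from center) (perimeter = 2·24·8.964·sin(180°/24) = 56.16 mm). Overall, the cross-section is a single solid region. Total boundary length (outer) = 56.16 mm.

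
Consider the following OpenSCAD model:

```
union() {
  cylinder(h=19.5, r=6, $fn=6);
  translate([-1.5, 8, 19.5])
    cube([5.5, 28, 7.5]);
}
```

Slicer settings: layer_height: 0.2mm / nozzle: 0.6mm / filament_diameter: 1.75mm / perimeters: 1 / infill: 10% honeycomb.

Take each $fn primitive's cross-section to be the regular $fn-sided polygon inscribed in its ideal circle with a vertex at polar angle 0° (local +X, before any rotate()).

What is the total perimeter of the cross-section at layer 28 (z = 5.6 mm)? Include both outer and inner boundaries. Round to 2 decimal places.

At z = 5.6 mm: the r=6 cylinder gives a regular 6-gon of circumradius 6 (constant along its height) (perimeter = 2·6·6.000·sin(180°/6) = 36.00 mm); the cube at (-1.5, 8) does not reach this height (z outside [19.5, 27]); Combining (union): only the r=6 cylinder is present, so the union is just that shape — boundary = 36.00 mm. Overall, the cross-section is a single solid region. Total boundary length (outer) = 36.00 mm.

36.00 mm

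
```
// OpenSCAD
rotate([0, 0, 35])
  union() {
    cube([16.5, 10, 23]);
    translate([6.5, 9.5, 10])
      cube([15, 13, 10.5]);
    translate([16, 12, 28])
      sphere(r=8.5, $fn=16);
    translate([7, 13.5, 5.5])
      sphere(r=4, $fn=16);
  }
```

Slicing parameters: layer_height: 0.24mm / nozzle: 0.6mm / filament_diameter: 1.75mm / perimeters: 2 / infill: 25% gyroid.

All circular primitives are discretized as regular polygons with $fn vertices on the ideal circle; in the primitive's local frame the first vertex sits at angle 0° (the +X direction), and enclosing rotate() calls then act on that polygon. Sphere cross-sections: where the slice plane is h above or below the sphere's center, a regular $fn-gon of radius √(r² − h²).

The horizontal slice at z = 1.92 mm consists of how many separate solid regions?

At z = 1.92 mm: the cube is present — its section is the full 16.5×10 rectangle; the cube at (6.5, 9.5) does not reach this height (z outside [10, 20.5]); the sphere at (16, 12) is absent (|z−center|=26.080 > r=8.5); the sphere at (7, 13.5): section is a regular 16-gon, circumradius = √(r²−h²) = √(4²−3.58²) = 1.784; Merging all regions: the 2 present regions are separate (no shared area or edge), so areas and boundary lengths simply add and each stays a separate island — 2 connected regions; (whole slice rotated 35° about Z — lengths, areas and connectivity unchanged). The result has 2 disconnected regions.

2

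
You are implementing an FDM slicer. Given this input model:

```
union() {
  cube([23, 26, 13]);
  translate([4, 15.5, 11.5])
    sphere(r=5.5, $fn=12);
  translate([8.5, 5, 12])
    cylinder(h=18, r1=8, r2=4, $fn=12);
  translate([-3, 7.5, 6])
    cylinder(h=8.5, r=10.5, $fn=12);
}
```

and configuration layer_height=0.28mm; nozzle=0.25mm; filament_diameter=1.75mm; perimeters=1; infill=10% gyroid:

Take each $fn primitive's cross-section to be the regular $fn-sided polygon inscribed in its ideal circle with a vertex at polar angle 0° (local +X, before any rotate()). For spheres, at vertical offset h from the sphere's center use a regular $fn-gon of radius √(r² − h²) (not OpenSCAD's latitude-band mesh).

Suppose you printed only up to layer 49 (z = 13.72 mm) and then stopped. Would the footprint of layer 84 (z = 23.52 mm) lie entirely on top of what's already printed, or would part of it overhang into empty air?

Compare the two slices. At z = 13.72: the cube is not intersected at this z (z outside [0, 13]); the r=5.5 sphere at (4, 15.5) slices to a regular 12-gon of circumradius 5.032 (√(r²−h²) with h=2.22 from center) (area = (12/2)·5.032²·sin(360°/12) = 75.96 mm²); the cone at (8.5, 5): at t=0.096 of its height the radius interpolates to r₁+(r₂−r₁)t = 7.618, giving a regular 12-gon of that circumradius (area = (12/2)·7.618²·sin(360°/12) = 174.09 mm²); the r=10.5 cylinder at (-3, 7.5) gives a regular 12-gon of circumradius 10.5 (constant along its height) (area = (12/2)·10.500²·sin(360°/12) = 330.75 mm²); Combining (union): the regions partially overlap — summed areas 580.81 mm² minus the doubly-counted overlap 84.45 mm² gives 496.35 mm² — area = 496.35 mm². At z = 23.52: the cube does not reach this height (z outside [0, 13]); the sphere at (4, 15.5) does not reach this height (|z−center|=12.020 > r=5.5); the cone at (8.5, 5): at t=0.640 of its height the radius interpolates to r₁+(r₂−r₁)t = 5.440, giving a regular 12-gon of that circumradius (area = (12/2)·5.440²·sin(360°/12) = 88.78 mm²); the cylinder at (-3, 7.5) is absent (z outside [6, 14.5]); Taking the union: only the cone at (8.5, 5) is present, so the union is just that shape — area = 88.78 mm². Checking containment: the cross-section at z = 23.52 is a subset of the cross-section at z = 13.72.

entirely on top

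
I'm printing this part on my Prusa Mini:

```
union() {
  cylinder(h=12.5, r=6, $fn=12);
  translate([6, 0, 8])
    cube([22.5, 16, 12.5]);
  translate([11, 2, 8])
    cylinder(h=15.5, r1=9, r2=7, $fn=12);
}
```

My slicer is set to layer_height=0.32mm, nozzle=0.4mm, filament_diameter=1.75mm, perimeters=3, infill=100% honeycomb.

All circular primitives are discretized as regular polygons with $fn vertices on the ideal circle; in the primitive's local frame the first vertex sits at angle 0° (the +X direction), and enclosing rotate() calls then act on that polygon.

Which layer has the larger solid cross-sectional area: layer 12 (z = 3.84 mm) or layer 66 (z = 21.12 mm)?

layer 66 (z = 21.12 mm)

Layer 12 (z = 3.84): the r=6 cylinder contributes a regular 12-gon of circumradius 6 (area = (12/2)·6.000²·sin(360°/12) = 108.00 mm²); the cube at (6, 0) is absent (z outside [8, 20.5]); the cone at (11, 2) does not reach this height (z outside [8, 23.5]); Combining (union): only the r=6 cylinder is present, so the union is just that shape — area = 108.00 mm². So its area = 108.00 mm². Layer 66 (z = 21.12): the cylinder is absent (z outside [0, 12.5]); the cube at (6, 0) is absent (z outside [8, 20.5]); the cone at (11, 2) (r1=9→r2=7) has section circumradius 7.307 here — a regular 12-gon (area = (12/2)·7.307²·sin(360°/12) = 160.18 mm²); Combining (union): only the cone at (11, 2) is present, so the union is just that shape — area = 160.18 mm². So its area = 160.18 mm². Layer 66 is larger (160.18 vs 108.00 mm²).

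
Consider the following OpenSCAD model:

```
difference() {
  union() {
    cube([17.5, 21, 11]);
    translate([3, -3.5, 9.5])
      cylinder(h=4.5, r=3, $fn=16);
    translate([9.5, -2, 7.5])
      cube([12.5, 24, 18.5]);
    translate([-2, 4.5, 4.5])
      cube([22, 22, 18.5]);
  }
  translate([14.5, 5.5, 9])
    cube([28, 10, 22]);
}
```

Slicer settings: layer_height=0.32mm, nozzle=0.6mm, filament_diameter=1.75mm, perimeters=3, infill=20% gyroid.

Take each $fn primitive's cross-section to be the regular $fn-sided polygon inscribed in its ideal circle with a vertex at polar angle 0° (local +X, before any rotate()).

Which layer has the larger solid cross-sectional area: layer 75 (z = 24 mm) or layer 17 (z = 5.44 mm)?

layer 17 (z = 5.44 mm)

Layer 75 (z = 24): the cube does not reach this height (z outside [0, 11]); the cylinder at (3, -3.5) is not intersected at this z (z outside [9.5, 14]); the cube at (9.5, -2) is present — its section is the full 12.5×24 rectangle (area 300.00 mm²); the cube at (-2, 4.5) is not intersected at this z (z outside [4.5, 23]); Merging all regions: only the 12.5×24 cube at (9.5, -2) is present, so the union is just that shape — area = 300.00 mm²; the cube at (14.5, 5.5) (footprint 28×10) is included at this height (area 280.00 mm²); Taking the first minus the rest: starting from the result so far (300.00 mm²), the 28×10 cube at (14.5, 5.5) partially overlaps it — only the 75.00 mm² overlap (of its 280.00 mm²) is removed, clipping the outline — area = 225.00 mm². So its area = 225.00 mm². Layer 17 (z = 5.44): the cube is present — its section is the full 17.5×21 rectangle (area 367.50 mm²); the cylinder at (3, -3.5) does not reach this height (z outside [9.5, 14]); the cube at (9.5, -2) is not intersected at this z (z outside [7.5, 26]); the cube at (-2, 4.5) (footprint 22×22) is included at this height (area 484.00 mm²); Merging all regions: the regions partially overlap — summed areas 851.50 mm² minus the doubly-counted overlap 288.75 mm² gives 562.75 mm² — area = 562.75 mm²; the cube at (14.5, 5.5) does not reach this height (z outside [9, 31]); Taking the first minus the rest: none of the subtracted shapes is present at this height, so the result so far is unchanged — area = 562.75 mm². So its area = 562.75 mm². Layer 17 is larger (562.75 vs 225.00 mm²).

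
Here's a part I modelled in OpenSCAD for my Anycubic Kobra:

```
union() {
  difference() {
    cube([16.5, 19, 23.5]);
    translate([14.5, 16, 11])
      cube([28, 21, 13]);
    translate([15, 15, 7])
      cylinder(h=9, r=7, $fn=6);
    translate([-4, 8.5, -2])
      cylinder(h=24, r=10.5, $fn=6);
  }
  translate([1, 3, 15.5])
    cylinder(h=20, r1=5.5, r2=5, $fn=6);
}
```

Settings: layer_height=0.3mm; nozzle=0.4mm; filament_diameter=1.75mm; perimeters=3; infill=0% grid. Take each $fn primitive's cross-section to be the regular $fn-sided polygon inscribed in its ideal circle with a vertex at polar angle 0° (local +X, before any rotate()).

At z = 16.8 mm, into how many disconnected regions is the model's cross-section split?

1

At z = 16.8 mm: the cube is present — its section is the full 16.5×19 rectangle; the cube at (14.5, 16) is present — its section is the full 28×21 rectangle; the cylinder at (15, 15) is absent (z outside [7, 16]); the r=10.5 cylinder at (-4, 8.5) gives a regular 6-gon of circumradius 10.5 (constant along its height); Subtracting the remaining from the first: starting from the 16.5×19 cube, the 28×21 cube at (14.5, 16) partially overlaps it — only the 6.00 mm² overlap (of its 588.00 mm²) is removed, clipping the outline; the r=10.5 cylinder at (-4, 8.5) partially overlaps it — only the 69.63 mm² overlap (of its 286.44 mm²) is removed, clipping the outline — 1 connected region; the cone at (1, 3): at t=0.065 of its height the radius interpolates to r₁+(r₂−r₁)t = 5.468, giving a regular 6-gon of that circumradius; Taking the union: the regions partially overlap (shared area 13.71 mm²), so overlapping operands fuse into one piece — 1 connected region. The result has 1 disconnected region.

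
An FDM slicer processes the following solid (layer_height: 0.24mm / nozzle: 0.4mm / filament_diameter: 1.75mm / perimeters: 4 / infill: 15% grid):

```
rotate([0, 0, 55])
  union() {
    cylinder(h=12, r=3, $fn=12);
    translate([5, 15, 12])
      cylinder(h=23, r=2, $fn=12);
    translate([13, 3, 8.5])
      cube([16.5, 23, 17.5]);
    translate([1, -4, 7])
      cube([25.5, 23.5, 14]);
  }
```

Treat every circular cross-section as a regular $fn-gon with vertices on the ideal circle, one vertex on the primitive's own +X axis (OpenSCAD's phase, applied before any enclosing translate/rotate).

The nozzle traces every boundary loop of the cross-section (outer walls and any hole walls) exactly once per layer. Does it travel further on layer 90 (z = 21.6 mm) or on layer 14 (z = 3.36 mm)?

Layer 90 (z = 21.6): the cylinder does not reach this height (z outside [0, 12]); the r=2 cylinder at (5, 15) contributes a regular 12-gon of circumradius 2 (perimeter = 2·12·2.000·sin(180°/12) = 12.42 mm); the cube at (13, 3) is present — its section is the full 16.5×23 rectangle (perimeter 79.00 mm); the cube at (1, -4) does not reach this height (z outside [7, 21]); Merging all regions: the 2 present regions are separate (no shared area or edge), so areas and boundary lengths simply add and each stays a separate island — boundary = 91.42 mm; (whole slice rotated 55° about Z — lengths, areas and connectivity unchanged). So its perimeter = 91.42 mm. Layer 14 (z = 3.36): the r=3 cylinder gives a regular 12-gon of circumradius 3 (constant along its height) (perimeter = 2·12·3.000·sin(180°/12) = 18.63 mm); the cylinder at (5, 15) does not reach this height (z outside [12, 35]); the cube at (13, 3) is not intersected at this z (z outside [8.5, 26]); the cube at (1, -4) is absent (z outside [7, 21]); Combining (union): only the r=3 cylinder is present, so the union is just that shape — boundary = 18.63 mm; (whole slice rotated 55° about Z — lengths, areas and connectivity unchanged). So its perimeter = 18.63 mm. Layer 90 is larger (91.42 vs 18.63 mm).

layer 90 (z = 21.6 mm)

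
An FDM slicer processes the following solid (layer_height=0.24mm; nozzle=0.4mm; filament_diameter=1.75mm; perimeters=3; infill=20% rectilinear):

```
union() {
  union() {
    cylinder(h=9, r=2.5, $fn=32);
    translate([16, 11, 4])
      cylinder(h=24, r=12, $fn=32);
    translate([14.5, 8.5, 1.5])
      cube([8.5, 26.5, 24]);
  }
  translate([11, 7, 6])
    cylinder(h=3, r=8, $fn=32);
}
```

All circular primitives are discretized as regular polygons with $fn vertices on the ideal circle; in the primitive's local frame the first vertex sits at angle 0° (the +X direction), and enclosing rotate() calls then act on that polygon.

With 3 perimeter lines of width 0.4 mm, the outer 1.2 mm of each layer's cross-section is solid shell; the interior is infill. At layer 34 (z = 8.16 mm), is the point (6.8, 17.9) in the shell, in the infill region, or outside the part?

At z = 8.16 mm: the cylinder: section is a regular 32-gon, circumradius r=2.5; the r=12 cylinder at (16, 11) contributes a regular 32-gon of circumradius 12; the 8.5×26.5 cube at (14.5, 8.5) contributes its full rectangle; Taking the union: the regions partially overlap (shared area 117.82 mm²), so overlapping operands fuse into one piece — 2 connected regions; the cylinder at (11, 7): section is a regular 32-gon, circumradius r=8; Combining (union): the regions partially overlap (shared area 172.38 mm²), so overlapping operands fuse into one piece — 2 connected regions. Overall, the cross-section has 2 separate islands. The nearest boundary edge runs (6.02, 17.67)→(7.51, 19.49); distance from the point to it = 0.45 mm. (Shell/infill is judged within the island containing the point — the largest one.) The point is inside the cross-section, 0.45 mm from the nearest boundary — within the 1.2 mm shell band (3 × 0.4).

shell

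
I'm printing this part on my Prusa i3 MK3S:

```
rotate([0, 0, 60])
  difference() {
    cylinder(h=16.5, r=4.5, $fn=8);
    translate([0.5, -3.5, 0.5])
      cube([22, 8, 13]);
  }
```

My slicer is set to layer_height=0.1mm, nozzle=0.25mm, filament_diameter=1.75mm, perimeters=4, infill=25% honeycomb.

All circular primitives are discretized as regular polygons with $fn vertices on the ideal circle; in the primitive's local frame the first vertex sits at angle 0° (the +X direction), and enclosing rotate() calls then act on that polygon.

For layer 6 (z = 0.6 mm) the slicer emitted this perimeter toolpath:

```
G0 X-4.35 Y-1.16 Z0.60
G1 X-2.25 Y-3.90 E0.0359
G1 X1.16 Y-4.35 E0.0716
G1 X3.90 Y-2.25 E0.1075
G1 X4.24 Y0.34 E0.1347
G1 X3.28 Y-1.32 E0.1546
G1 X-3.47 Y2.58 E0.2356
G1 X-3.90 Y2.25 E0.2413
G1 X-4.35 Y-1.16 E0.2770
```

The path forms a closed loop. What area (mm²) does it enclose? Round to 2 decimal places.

33.81 mm²

Apply the shoelace formula to the sequence of (X, Y) vertices; enclosed area = 33.81 mm².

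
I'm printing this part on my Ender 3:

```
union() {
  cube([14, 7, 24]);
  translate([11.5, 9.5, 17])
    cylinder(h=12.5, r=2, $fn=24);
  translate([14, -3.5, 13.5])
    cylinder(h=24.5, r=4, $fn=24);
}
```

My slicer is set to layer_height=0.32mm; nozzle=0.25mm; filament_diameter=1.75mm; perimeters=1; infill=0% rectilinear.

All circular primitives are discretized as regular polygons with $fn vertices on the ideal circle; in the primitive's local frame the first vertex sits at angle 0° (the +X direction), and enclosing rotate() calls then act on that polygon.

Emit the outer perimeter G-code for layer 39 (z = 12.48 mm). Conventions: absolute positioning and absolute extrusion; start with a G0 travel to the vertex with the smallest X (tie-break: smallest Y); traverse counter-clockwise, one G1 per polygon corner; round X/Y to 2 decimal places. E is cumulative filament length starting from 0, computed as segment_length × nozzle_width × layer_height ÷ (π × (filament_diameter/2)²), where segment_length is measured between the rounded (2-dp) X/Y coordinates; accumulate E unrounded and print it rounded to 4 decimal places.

At z = 12.48 mm: the cube is present — its section is the full 14×7 rectangle; the cylinder at (11.5, 9.5) is not intersected at this z (z outside [17, 29.5]); the cylinder at (14, -3.5) is not intersected at this z (z outside [13.5, 38]); Taking the union: only the 14×7 cube is present, so the union is just that shape — 1 connected region. The outline is a single polygon with 4 vertices. Extrusion per mm of travel: 0.25 × 0.32 / (π × 0.875²) = 0.033260. Accumulating E over each segment gives final E = 1.3969.

G0 X0.00 Y0.00 Z12.48
G1 X14.00 Y0.00 E0.4656
G1 X14.00 Y7.00 E0.6985
G1 X0.00 Y7.00 E1.1641
G1 X0.00 Y0.00 E1.3969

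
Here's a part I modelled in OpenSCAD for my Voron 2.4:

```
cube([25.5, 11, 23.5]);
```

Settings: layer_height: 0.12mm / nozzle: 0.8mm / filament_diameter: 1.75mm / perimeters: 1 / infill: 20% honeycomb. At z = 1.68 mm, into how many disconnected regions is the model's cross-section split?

At z = 1.68 mm: the cube (footprint 25.5×11) is included at this height. The result has 1 disconnected region.

1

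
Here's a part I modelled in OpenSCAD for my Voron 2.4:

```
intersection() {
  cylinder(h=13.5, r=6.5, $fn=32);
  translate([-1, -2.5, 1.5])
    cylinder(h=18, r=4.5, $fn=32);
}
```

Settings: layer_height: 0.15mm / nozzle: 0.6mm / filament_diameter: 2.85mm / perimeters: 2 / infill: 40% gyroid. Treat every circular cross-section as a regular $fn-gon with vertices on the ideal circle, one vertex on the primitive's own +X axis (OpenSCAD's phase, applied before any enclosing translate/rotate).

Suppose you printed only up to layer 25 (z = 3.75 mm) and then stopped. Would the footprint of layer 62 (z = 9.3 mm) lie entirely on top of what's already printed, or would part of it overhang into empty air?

entirely on top

Compare the two slices. At z = 3.75: the cylinder: section is a regular 32-gon, circumradius r=6.5 (area = (32/2)·6.500²·sin(360°/32) = 131.88 mm²); the cylinder at (-1, -2.5): section is a regular 32-gon, circumradius r=4.5 (area = (32/2)·4.500²·sin(360°/32) = 63.21 mm²); Taking the intersection: the r=4.5 cylinder at (-1, -2.5) partially overlaps the r=6.5 cylinder; clipping to the common part keeps 59.57 mm² — area = 59.57 mm². At z = 9.3: the r=6.5 cylinder contributes a regular 32-gon of circumradius 6.5 (area = (32/2)·6.500²·sin(360°/32) = 131.88 mm²); the r=4.5 cylinder at (-1, -2.5) contributes a regular 32-gon of circumradius 4.5 (area = (32/2)·4.500²·sin(360°/32) = 63.21 mm²); Keeping only the common overlap: the r=4.5 cylinder at (-1, -2.5) partially overlaps the r=6.5 cylinder; clipping to the common part keeps 59.57 mm² — area = 59.57 mm². Checking containment: the cross-section at z = 9.3 is a subset of the cross-section at z = 3.75.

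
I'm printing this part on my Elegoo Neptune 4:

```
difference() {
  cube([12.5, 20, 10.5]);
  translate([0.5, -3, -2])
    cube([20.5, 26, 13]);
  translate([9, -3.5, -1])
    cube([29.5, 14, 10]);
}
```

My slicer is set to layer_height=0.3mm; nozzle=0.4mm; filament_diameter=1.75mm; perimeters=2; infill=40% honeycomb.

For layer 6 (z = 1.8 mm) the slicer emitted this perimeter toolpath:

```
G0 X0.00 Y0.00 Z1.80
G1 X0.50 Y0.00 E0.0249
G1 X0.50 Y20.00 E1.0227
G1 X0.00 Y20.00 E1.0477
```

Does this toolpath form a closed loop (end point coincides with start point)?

Start point (G0): (0.00, 0.00). End point (last G1): the path does not return to the start — open.

no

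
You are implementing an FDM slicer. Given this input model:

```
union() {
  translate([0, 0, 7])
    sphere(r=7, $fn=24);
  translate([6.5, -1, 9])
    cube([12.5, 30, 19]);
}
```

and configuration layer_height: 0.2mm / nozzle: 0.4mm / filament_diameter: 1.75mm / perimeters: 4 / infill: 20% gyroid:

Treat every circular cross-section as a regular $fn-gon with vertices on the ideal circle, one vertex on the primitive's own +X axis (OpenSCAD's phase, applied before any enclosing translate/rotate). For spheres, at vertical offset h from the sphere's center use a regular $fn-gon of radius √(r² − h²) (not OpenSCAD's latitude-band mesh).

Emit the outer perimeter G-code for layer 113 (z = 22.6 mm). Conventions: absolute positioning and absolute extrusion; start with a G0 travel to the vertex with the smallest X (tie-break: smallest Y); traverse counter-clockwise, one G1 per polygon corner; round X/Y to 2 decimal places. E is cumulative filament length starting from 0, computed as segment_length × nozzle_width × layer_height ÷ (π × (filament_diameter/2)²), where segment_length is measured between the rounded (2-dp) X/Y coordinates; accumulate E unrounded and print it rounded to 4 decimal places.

At z = 22.6 mm: the sphere is not intersected at this z (|z−center|=15.600 > r=7); the 12.5×30 cube at (6.5, -1) contributes its full rectangle; Taking the union: only the 12.5×30 cube at (6.5, -1) is present, so the union is just that shape — 1 connected region. The outline is a single polygon with 4 vertices. Extrusion per mm of travel: 0.4 × 0.2 / (π × 0.875²) = 0.033260. Accumulating E over each segment gives final E = 2.8271.

G0 X6.50 Y-1.00 Z22.60
G1 X19.00 Y-1.00 E0.4158
G1 X19.00 Y29.00 E1.4136
G1 X6.50 Y29.00 E1.8293
G1 X6.50 Y-1.00 E2.8271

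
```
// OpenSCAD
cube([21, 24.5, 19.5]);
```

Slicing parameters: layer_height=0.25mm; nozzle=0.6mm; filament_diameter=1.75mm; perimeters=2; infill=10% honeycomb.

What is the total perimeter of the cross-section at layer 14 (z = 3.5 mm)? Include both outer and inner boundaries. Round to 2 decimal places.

91.00 mm

At z = 3.5 mm: the cube (footprint 21×24.5) is included at this height (perimeter 91.00 mm). Overall, the cross-section is a single solid region. Total boundary length (outer) = 91.00 mm.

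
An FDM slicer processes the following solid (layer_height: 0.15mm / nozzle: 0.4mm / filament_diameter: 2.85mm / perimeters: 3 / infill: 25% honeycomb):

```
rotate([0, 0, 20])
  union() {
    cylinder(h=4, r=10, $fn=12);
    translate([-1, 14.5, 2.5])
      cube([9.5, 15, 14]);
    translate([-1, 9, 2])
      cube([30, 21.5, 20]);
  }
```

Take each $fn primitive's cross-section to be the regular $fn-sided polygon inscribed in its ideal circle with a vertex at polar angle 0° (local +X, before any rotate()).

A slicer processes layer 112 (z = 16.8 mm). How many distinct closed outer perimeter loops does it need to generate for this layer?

At z = 16.8 mm: the cylinder is absent (z outside [0, 4]); the cube at (-1, 14.5) is absent (z outside [2.5, 16.5]); the 30×21.5 cube at (-1, 9) contributes its full rectangle; Merging all regions: only the 30×21.5 cube at (-1, 9) is present, so the union is just that shape — 1 connected region; (whole slice rotated 20° about Z — lengths, areas and connectivity unchanged). The result has 1 disconnected region.

1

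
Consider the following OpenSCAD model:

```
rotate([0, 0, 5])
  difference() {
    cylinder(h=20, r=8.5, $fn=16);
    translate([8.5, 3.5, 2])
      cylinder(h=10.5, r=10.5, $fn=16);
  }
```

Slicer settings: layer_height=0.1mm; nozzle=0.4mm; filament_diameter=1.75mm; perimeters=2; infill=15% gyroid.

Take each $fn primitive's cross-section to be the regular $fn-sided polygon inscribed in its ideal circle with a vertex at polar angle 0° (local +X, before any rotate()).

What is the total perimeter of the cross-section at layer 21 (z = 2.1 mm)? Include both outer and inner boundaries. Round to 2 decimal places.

At z = 2.1 mm: the r=8.5 cylinder contributes a regular 16-gon of circumradius 8.5 (perimeter = 2·16·8.500·sin(180°/16) = 53.06 mm); the cylinder at (8.5, 3.5): section is a regular 16-gon, circumradius r=10.5 (perimeter = 2·16·10.500·sin(180°/16) = 65.55 mm); After the difference (first − rest): starting from the r=8.5 cylinder, the r=10.5 cylinder at (8.5, 3.5) partially overlaps it — only the 109.82 mm² overlap (of its 337.53 mm²) is removed, clipping the outline — boundary = 50.23 mm; (whole slice rotated 5° about Z — lengths, areas and connectivity unchanged). Overall, the cross-section is a single solid region. Total boundary length (outer) = 50.23 mm.

50.23 mm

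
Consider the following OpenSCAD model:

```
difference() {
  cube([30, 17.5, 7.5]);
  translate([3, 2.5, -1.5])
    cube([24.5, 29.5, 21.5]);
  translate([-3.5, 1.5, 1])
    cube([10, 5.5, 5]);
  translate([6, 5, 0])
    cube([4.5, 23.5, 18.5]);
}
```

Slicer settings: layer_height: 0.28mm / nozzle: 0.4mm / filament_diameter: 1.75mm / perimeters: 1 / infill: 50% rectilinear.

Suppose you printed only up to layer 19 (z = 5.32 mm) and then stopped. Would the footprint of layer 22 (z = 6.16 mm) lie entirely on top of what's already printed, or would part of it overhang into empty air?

Compare the two slices. At z = 5.32: the 30×17.5 cube contributes its full rectangle (area 525.00 mm²); the cube at (3, 2.5) (footprint 24.5×29.5) is included at this height (area 722.75 mm²); the cube at (-3.5, 1.5) is present — its section is the full 10×5.5 rectangle (area 55.00 mm²); the cube at (6, 5) is present — its section is the full 4.5×23.5 rectangle (area 105.75 mm²); Subtracting the remaining from the first: starting from the 30×17.5 cube (525.00 mm²), the 24.5×29.5 cube at (3, 2.5) partially overlaps it — only the 367.50 mm² overlap (of its 722.75 mm²) is removed, clipping the outline; the 10×5.5 cube at (-3.5, 1.5) partially overlaps it — only the 20.00 mm² overlap (of its 55.00 mm²) is removed, clipping the outline; the 4.5×23.5 cube at (6, 5) misses the remaining region (no effect) — area = 137.50 mm². At z = 6.16: the 30×17.5 cube contributes its full rectangle (area 525.00 mm²); the 24.5×29.5 cube at (3, 2.5) contributes its full rectangle (area 722.75 mm²); the cube at (-3.5, 1.5) does not reach this height (z outside [1, 6]); the 4.5×23.5 cube at (6, 5) contributes its full rectangle (area 105.75 mm²); Taking the first minus the rest: starting from the 30×17.5 cube (525.00 mm²), the 24.5×29.5 cube at (3, 2.5) partially overlaps it — only the 367.50 mm² overlap (of its 722.75 mm²) is removed, clipping the outline; the 4.5×23.5 cube at (6, 5) misses the remaining region (no effect) — area = 157.50 mm². Checking containment: at z = 6.16 the cross-section extends beyond the z = 5.32 cross-section by about 20.00 mm².

part overhangs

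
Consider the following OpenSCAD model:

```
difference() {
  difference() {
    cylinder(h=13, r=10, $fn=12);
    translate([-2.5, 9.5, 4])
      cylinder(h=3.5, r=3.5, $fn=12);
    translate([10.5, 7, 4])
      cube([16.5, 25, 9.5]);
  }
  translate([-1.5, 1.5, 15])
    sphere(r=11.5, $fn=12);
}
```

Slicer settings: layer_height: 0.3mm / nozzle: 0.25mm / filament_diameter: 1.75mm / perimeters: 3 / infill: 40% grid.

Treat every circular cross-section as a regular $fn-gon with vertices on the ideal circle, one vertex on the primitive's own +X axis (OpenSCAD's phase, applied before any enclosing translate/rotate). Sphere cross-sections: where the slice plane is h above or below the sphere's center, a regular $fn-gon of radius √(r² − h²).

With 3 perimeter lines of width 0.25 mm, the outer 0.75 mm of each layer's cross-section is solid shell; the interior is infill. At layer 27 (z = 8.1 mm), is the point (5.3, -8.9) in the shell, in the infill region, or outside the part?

At z = 8.1 mm: the r=10 cylinder gives a regular 12-gon of circumradius 10 (constant along its height); the cylinder at (-2.5, 9.5) does not reach this height (z outside [4, 7.5]); the cube at (10.5, 7) is present — its section is the full 16.5×25 rectangle; Taking the first minus the rest: starting from the r=10 cylinder, the 16.5×25 cube at (10.5, 7) misses the remaining region (no effect) — 1 connected region; the r=11.5 sphere at (-1.5, 1.5) contributes a regular 12-gon of circumradius √(11.5²−6.9²) = 9.200; Subtracting the remaining from the first: starting from that combined region, the r=11.5 sphere at (-1.5, 1.5) partially overlaps it — only the 234.22 mm² overlap (of its 253.92 mm²) is removed, clipping the outline — 1 connected region. Overall, the cross-section is a single solid region. The nearest boundary edge runs (8.66, -5.00)→(5.00, -8.66); distance from the point to it = 0.38 mm. The point is not inside any of the regions above, so it lies outside the cross-section (0.38 mm from the nearest boundary).

outside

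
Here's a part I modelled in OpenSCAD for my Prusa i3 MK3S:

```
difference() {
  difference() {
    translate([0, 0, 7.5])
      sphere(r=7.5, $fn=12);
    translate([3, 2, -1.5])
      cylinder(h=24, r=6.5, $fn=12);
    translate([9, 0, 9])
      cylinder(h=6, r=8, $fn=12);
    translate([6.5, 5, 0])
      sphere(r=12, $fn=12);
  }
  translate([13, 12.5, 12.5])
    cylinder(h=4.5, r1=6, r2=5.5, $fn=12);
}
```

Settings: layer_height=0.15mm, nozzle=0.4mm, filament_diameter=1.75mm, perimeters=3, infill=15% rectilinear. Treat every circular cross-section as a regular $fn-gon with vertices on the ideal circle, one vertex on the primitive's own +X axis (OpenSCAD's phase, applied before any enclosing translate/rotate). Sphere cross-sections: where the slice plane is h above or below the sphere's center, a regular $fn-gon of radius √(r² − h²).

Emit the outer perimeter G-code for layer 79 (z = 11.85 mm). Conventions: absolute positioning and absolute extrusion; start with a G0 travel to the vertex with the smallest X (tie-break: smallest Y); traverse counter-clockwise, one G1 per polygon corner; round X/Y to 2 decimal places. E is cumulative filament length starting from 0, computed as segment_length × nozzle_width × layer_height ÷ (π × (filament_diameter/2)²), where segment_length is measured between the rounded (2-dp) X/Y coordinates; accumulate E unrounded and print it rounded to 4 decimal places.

At z = 11.85 mm: the r=7.5 sphere slices to a regular 12-gon of circumradius 6.110 (√(r²−h²) with h=4.35 from center); the cylinder at (3, 2): section is a regular 12-gon, circumradius r=6.5; the r=8 cylinder at (9, 0) gives a regular 12-gon of circumradius 8 (constant along its height); the r=12 sphere at (6.5, 5) contributes a regular 12-gon of circumradius √(12²−11.85²) = 1.891; Subtracting the remaining from the first: starting from the r=7.5 sphere, the r=6.5 cylinder at (3, 2) partially overlaps it — only the 75.35 mm² overlap (of its 126.75 mm²) is removed, clipping the outline; the r=8 cylinder at (9, 0) partially overlaps it — only the 0.57 mm² overlap (of its 192.00 mm²) is removed, clipping the outline; the r=12 sphere at (6.5, 5) misses the remaining region (no effect) — 1 connected region; the cone at (13, 12.5) is not intersected at this z (z outside [12.5, 17]); Taking the first minus the rest: none of the subtracted shapes is present at this height, so the result so far is unchanged — 1 connected region. The outline is a single polygon with 14 vertices. Extrusion per mm of travel: 0.4 × 0.15 / (π × 0.875²) = 0.024945. Accumulating E over each segment gives final E = 0.8511.

G0 X-6.11 Y0.00 Z11.85
G1 X-5.29 Y-3.05 E0.0788
G1 X-3.05 Y-5.29 E0.1578
G1 X0.00 Y-6.11 E0.2366
G1 X3.05 Y-5.29 E0.3154
G1 X3.21 Y-5.14 E0.3208
G1 X2.42 Y-4.34 E0.3489
G1 X-0.25 Y-3.63 E0.4178
G1 X-2.63 Y-1.25 E0.5018
G1 X-3.50 Y2.00 E0.5857
G1 X-2.63 Y5.25 E0.6696
G1 X-2.42 Y5.46 E0.6770
G1 X-3.05 Y5.29 E0.6933
G1 X-5.29 Y3.05 E0.7723
G1 X-6.11 Y0.00 E0.8511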